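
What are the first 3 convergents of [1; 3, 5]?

1/1, 4/3, 21/16

Using the convergent recurrence p_i = a_i*p_{i-1} + p_{i-2}, q_i = a_i*q_{i-1} + q_{i-2} with p_{-2}=0, p_{-1}=1, q_{-2}=1, q_{-1}=0:
  i=0: a_0=1, p_0 = 1*1 + 0 = 1, q_0 = 1*0 + 1 = 1.
  i=1: a_1=3, p_1 = 3*1 + 1 = 4, q_1 = 3*1 + 0 = 3.
  i=2: a_2=5, p_2 = 5*4 + 1 = 21, q_2 = 5*3 + 1 = 16.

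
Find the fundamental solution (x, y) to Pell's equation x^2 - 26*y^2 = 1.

First expand sqrt(26) as a continued fraction. With x_i = (sqrt(26) + m_i)/d_i and (m_0, d_0) = (0, 1): a_0 = floor(sqrt(26)) = 5, since 5^2 = 25 <= 26 < 36 = 6^2.
Iterate m_{i+1} = d_i*a_i - m_i, d_{i+1} = (26 - m_{i+1}^2)/d_i, a_{i+1} = floor((a_0 + m_{i+1})/d_{i+1}):
  m_1 = 1*5 - 0 = 5, d_1 = (26 - 5^2)/1 = 1/1 = 1, a_1 = floor((5 + 5)/1) = 10.
  m_2 = 1*10 - 5 = 5, d_2 = (26 - 5^2)/1 = 1/1 = 1: (m_2, d_2) = (m_1, d_1) = (5, 1), so from here the quotient a_1 repeats; the period length is 1.
So sqrt(26) = [5; (10)] with period length k = 1.
k is odd, so (p_{k-1}, q_{k-1}) only solves x^2 - 26y^2 = -1 and the fundamental solution of x^2 - 26y^2 = 1 is (p_{2k-1}, q_{2k-1}) = (p_1, q_1); compute convergents through index 1, running through the period twice.
Convergents (p_i = a_i*p_{i-1} + p_{i-2}, q_i = a_i*q_{i-1} + q_{i-2} with p_{-2}=0, p_{-1}=1, q_{-2}=1, q_{-1}=0):
  i=0: a_0=5, p_0 = 5*1 + 0 = 5, q_0 = 5*0 + 1 = 1.
  i=1: a_1=10, p_1 = 10*5 + 1 = 51, q_1 = 10*1 + 0 = 10.
Indeed p_0^2 - 26*q_0^2 = 25 - 26 = -1, not +1.
Check: 51^2 - 26*10^2 = 2601 - 2600 = 1, so (x, y) = (51, 10) solves the equation, and by the theorem it is the least positive solution.

(x, y) = (51, 10)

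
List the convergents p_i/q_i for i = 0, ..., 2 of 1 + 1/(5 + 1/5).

Using the convergent recurrence p_i = a_i*p_{i-1} + p_{i-2}, q_i = a_i*q_{i-1} + q_{i-2} with p_{-2}=0, p_{-1}=1, q_{-2}=1, q_{-1}=0:
  i=0: a_0=1, p_0 = 1*1 + 0 = 1, q_0 = 1*0 + 1 = 1.
  i=1: a_1=5, p_1 = 5*1 + 1 = 6, q_1 = 5*1 + 0 = 5.
  i=2: a_2=5, p_2 = 5*6 + 1 = 31, q_2 = 5*5 + 1 = 26.

1/1, 6/5, 31/26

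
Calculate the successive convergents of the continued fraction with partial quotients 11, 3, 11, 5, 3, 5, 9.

11/1, 34/3, 385/34, 1959/173, 6262/553, 33269/2938, 305683/26995

Using the convergent recurrence p_i = a_i*p_{i-1} + p_{i-2}, q_i = a_i*q_{i-1} + q_{i-2} with p_{-2}=0, p_{-1}=1, q_{-2}=1, q_{-1}=0:
  i=0: a_0=11, p_0 = 11*1 + 0 = 11, q_0 = 11*0 + 1 = 1.
  i=1: a_1=3, p_1 = 3*11 + 1 = 34, q_1 = 3*1 + 0 = 3.
  i=2: a_2=11, p_2 = 11*34 + 11 = 385, q_2 = 11*3 + 1 = 34.
  i=3: a_3=5, p_3 = 5*385 + 34 = 1959, q_3 = 5*34 + 3 = 173.
  i=4: a_4=3, p_4 = 3*1959 + 385 = 6262, q_4 = 3*173 + 34 = 553.
  i=5: a_5=5, p_5 = 5*6262 + 1959 = 33269, q_5 = 5*553 + 173 = 2938.
  i=6: a_6=9, p_6 = 9*33269 + 6262 = 305683, q_6 = 9*2938 + 553 = 26995.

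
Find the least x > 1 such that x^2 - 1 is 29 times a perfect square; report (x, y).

First expand sqrt(29) as a continued fraction. With x_i = (sqrt(29) + m_i)/d_i and (m_0, d_0) = (0, 1): a_0 = floor(sqrt(29)) = 5, since 5^2 = 25 <= 29 < 36 = 6^2.
Iterate m_{i+1} = d_i*a_i - m_i, d_{i+1} = (29 - m_{i+1}^2)/d_i, a_{i+1} = floor((a_0 + m_{i+1})/d_{i+1}):
  m_1 = 1*5 - 0 = 5, d_1 = (29 - 5^2)/1 = 4/1 = 4, a_1 = floor((5 + 5)/4) = 2.
  m_2 = 4*2 - 5 = 3, d_2 = (29 - 3^2)/4 = 20/4 = 5, a_2 = floor((5 + 3)/5) = 1.
  m_3 = 5*1 - 3 = 2, d_3 = (29 - 2^2)/5 = 25/5 = 5, a_3 = floor((5 + 2)/5) = 1.
  m_4 = 5*1 - 2 = 3, d_4 = (29 - 3^2)/5 = 20/5 = 4, a_4 = floor((5 + 3)/4) = 2.
  m_5 = 4*2 - 3 = 5, d_5 = (29 - 5^2)/4 = 4/4 = 1, a_5 = floor((5 + 5)/1) = 10.
  m_6 = 1*10 - 5 = 5, d_6 = (29 - 5^2)/1 = 4/1 = 4: (m_6, d_6) = (m_1, d_1) = (5, 4), so from here the quotients repeat a_1, ..., a_5; the period length is 5.
So sqrt(29) = [5; (2, 1, 1, 2, 10)] with period length k = 5.
k is odd, so (p_{k-1}, q_{k-1}) only solves x^2 - 29y^2 = -1 and the fundamental solution of x^2 - 29y^2 = 1 is (p_{2k-1}, q_{2k-1}) = (p_9, q_9); compute convergents through index 9, running through the period twice.
Convergents (p_i = a_i*p_{i-1} + p_{i-2}, q_i = a_i*q_{i-1} + q_{i-2} with p_{-2}=0, p_{-1}=1, q_{-2}=1, q_{-1}=0):
  i=0: a_0=5, p_0 = 5*1 + 0 = 5, q_0 = 5*0 + 1 = 1.
  i=1: a_1=2, p_1 = 2*5 + 1 = 11, q_1 = 2*1 + 0 = 2.
  i=2: a_2=1, p_2 = 1*11 + 5 = 16, q_2 = 1*2 + 1 = 3.
  i=3: a_3=1, p_3 = 1*16 + 11 = 27, q_3 = 1*3 + 2 = 5.
  i=4: a_4=2, p_4 = 2*27 + 16 = 70, q_4 = 2*5 + 3 = 13.
  i=5: a_5=10, p_5 = 10*70 + 27 = 727, q_5 = 10*13 + 5 = 135.
  i=6: a_6=2, p_6 = 2*727 + 70 = 1524, q_6 = 2*135 + 13 = 283.
  i=7: a_7=1, p_7 = 1*1524 + 727 = 2251, q_7 = 1*283 + 135 = 418.
  i=8: a_8=1, p_8 = 1*2251 + 1524 = 3775, q_8 = 1*418 + 283 = 701.
  i=9: a_9=2, p_9 = 2*3775 + 2251 = 9801, q_9 = 2*701 + 418 = 1820.
Indeed p_4^2 - 29*q_4^2 = 4900 - 4901 = -1, not +1.
Check: 9801^2 - 29*1820^2 = 96059601 - 96059600 = 1, so (x, y) = (9801, 1820) solves the equation, and by the theorem it is the least positive solution.

(x, y) = (9801, 1820)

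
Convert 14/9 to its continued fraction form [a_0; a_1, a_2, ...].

[1; 1, 1, 4]

Run the Euclidean algorithm on 14 and 9; the successive quotients are the partial quotients a_0, a_1, ... (each step inverts the fractional part left over by the previous one):
  14 = 1*9 + 5, so a_0 = 1.
  9 = 1*5 + 4, so a_1 = 1.
  5 = 1*4 + 1, so a_2 = 1.
  4 = 4*1 + 0, so a_3 = 4.
The remainder reaches 0 after 4 divisions, so the expansion has 4 partial quotients, read off in order.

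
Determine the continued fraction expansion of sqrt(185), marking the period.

Write x_i = (sqrt(185) + m_i)/d_i with (m_0, d_0) = (0, 1). a_0 = floor(sqrt(185)) = 13, since 13^2 = 169 <= 185 < 196 = 14^2.
Iterate m_{i+1} = d_i*a_i - m_i, d_{i+1} = (185 - m_{i+1}^2)/d_i, a_{i+1} = floor((a_0 + m_{i+1})/d_{i+1}):
  m_1 = 1*13 - 0 = 13, d_1 = (185 - 13^2)/1 = 16/1 = 16, a_1 = floor((13 + 13)/16) = 1.
  m_2 = 16*1 - 13 = 3, d_2 = (185 - 3^2)/16 = 176/16 = 11, a_2 = floor((13 + 3)/11) = 1.
  m_3 = 11*1 - 3 = 8, d_3 = (185 - 8^2)/11 = 121/11 = 11, a_3 = floor((13 + 8)/11) = 1.
  m_4 = 11*1 - 8 = 3, d_4 = (185 - 3^2)/11 = 176/11 = 16, a_4 = floor((13 + 3)/16) = 1.
  m_5 = 16*1 - 3 = 13, d_5 = (185 - 13^2)/16 = 16/16 = 1, a_5 = floor((13 + 13)/1) = 26.
  m_6 = 1*26 - 13 = 13, d_6 = (185 - 13^2)/1 = 16/1 = 16: (m_6, d_6) = (m_1, d_1) = (13, 16), so from here the quotients repeat a_1, ..., a_5; the period length is 5.
Hence the expansion of sqrt(185) is a_0 = 13 followed by the repeating block 1, 1, 1, 1, 26 (period 5).

[13; (1, 1, 1, 1, 26)]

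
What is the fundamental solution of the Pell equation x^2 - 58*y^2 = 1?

First expand sqrt(58) as a continued fraction. With x_i = (sqrt(58) + m_i)/d_i and (m_0, d_0) = (0, 1): a_0 = floor(sqrt(58)) = 7, since 7^2 = 49 <= 58 < 64 = 8^2.
Iterate m_{i+1} = d_i*a_i - m_i, d_{i+1} = (58 - m_{i+1}^2)/d_i, a_{i+1} = floor((a_0 + m_{i+1})/d_{i+1}):
  m_1 = 1*7 - 0 = 7, d_1 = (58 - 7^2)/1 = 9/1 = 9, a_1 = floor((7 + 7)/9) = 1.
  m_2 = 9*1 - 7 = 2, d_2 = (58 - 2^2)/9 = 54/9 = 6, a_2 = floor((7 + 2)/6) = 1.
  m_3 = 6*1 - 2 = 4, d_3 = (58 - 4^2)/6 = 42/6 = 7, a_3 = floor((7 + 4)/7) = 1.
  m_4 = 7*1 - 4 = 3, d_4 = (58 - 3^2)/7 = 49/7 = 7, a_4 = floor((7 + 3)/7) = 1.
  m_5 = 7*1 - 3 = 4, d_5 = (58 - 4^2)/7 = 42/7 = 6, a_5 = floor((7 + 4)/6) = 1.
  m_6 = 6*1 - 4 = 2, d_6 = (58 - 2^2)/6 = 54/6 = 9, a_6 = floor((7 + 2)/9) = 1.
  m_7 = 9*1 - 2 = 7, d_7 = (58 - 7^2)/9 = 9/9 = 1, a_7 = floor((7 + 7)/1) = 14.
  m_8 = 1*14 - 7 = 7, d_8 = (58 - 7^2)/1 = 9/1 = 9: (m_8, d_8) = (m_1, d_1) = (7, 9), so from here the quotients repeat a_1, ..., a_7; the period length is 7.
So sqrt(58) = [7; (1, 1, 1, 1, 1, 1, 14)] with period length k = 7.
k is odd, so (p_{k-1}, q_{k-1}) only solves x^2 - 58y^2 = -1 and the fundamental solution of x^2 - 58y^2 = 1 is (p_{2k-1}, q_{2k-1}) = (p_13, q_13); compute convergents through index 13, running through the period twice.
Convergents (p_i = a_i*p_{i-1} + p_{i-2}, q_i = a_i*q_{i-1} + q_{i-2} with p_{-2}=0, p_{-1}=1, q_{-2}=1, q_{-1}=0):
  i=0: a_0=7, p_0 = 7*1 + 0 = 7, q_0 = 7*0 + 1 = 1.
  i=1: a_1=1, p_1 = 1*7 + 1 = 8, q_1 = 1*1 + 0 = 1.
  i=2: a_2=1, p_2 = 1*8 + 7 = 15, q_2 = 1*1 + 1 = 2.
  i=3: a_3=1, p_3 = 1*15 + 8 = 23, q_3 = 1*2 + 1 = 3.
  i=4: a_4=1, p_4 = 1*23 + 15 = 38, q_4 = 1*3 + 2 = 5.
  i=5: a_5=1, p_5 = 1*38 + 23 = 61, q_5 = 1*5 + 3 = 8.
  i=6: a_6=1, p_6 = 1*61 + 38 = 99, q_6 = 1*8 + 5 = 13.
  i=7: a_7=14, p_7 = 14*99 + 61 = 1447, q_7 = 14*13 + 8 = 190.
  i=8: a_8=1, p_8 = 1*1447 + 99 = 1546, q_8 = 1*190 + 13 = 203.
  i=9: a_9=1, p_9 = 1*1546 + 1447 = 2993, q_9 = 1*203 + 190 = 393.
  i=10: a_10=1, p_10 = 1*2993 + 1546 = 4539, q_10 = 1*393 + 203 = 596.
  i=11: a_11=1, p_11 = 1*4539 + 2993 = 7532, q_11 = 1*596 + 393 = 989.
  i=12: a_12=1, p_12 = 1*7532 + 4539 = 12071, q_12 = 1*989 + 596 = 1585.
  i=13: a_13=1, p_13 = 1*12071 + 7532 = 19603, q_13 = 1*1585 + 989 = 2574.
Indeed p_6^2 - 58*q_6^2 = 9801 - 9802 = -1, not +1.
Check: 19603^2 - 58*2574^2 = 384277609 - 384277608 = 1, so (x, y) = (19603, 2574) solves the equation, and by the theorem it is the least positive solution.

(x, y) = (19603, 2574)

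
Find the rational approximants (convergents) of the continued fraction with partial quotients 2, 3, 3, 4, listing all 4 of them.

2/1, 7/3, 23/10, 99/43

Using the convergent recurrence p_i = a_i*p_{i-1} + p_{i-2}, q_i = a_i*q_{i-1} + q_{i-2} with p_{-2}=0, p_{-1}=1, q_{-2}=1, q_{-1}=0:
  i=0: a_0=2, p_0 = 2*1 + 0 = 2, q_0 = 2*0 + 1 = 1.
  i=1: a_1=3, p_1 = 3*2 + 1 = 7, q_1 = 3*1 + 0 = 3.
  i=2: a_2=3, p_2 = 3*7 + 2 = 23, q_2 = 3*3 + 1 = 10.
  i=3: a_3=4, p_3 = 4*23 + 7 = 99, q_3 = 4*10 + 3 = 43.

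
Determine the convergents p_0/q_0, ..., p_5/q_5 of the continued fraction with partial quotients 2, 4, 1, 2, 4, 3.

Using the convergent recurrence p_i = a_i*p_{i-1} + p_{i-2}, q_i = a_i*q_{i-1} + q_{i-2} with p_{-2}=0, p_{-1}=1, q_{-2}=1, q_{-1}=0:
  i=0: a_0=2, p_0 = 2*1 + 0 = 2, q_0 = 2*0 + 1 = 1.
  i=1: a_1=4, p_1 = 4*2 + 1 = 9, q_1 = 4*1 + 0 = 4.
  i=2: a_2=1, p_2 = 1*9 + 2 = 11, q_2 = 1*4 + 1 = 5.
  i=3: a_3=2, p_3 = 2*11 + 9 = 31, q_3 = 2*5 + 4 = 14.
  i=4: a_4=4, p_4 = 4*31 + 11 = 135, q_4 = 4*14 + 5 = 61.
  i=5: a_5=3, p_5 = 3*135 + 31 = 436, q_5 = 3*61 + 14 = 197.

2/1, 9/4, 11/5, 31/14, 135/61, 436/197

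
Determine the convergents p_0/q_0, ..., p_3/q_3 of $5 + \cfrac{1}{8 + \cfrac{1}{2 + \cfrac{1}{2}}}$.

Using the convergent recurrence p_i = a_i*p_{i-1} + p_{i-2}, q_i = a_i*q_{i-1} + q_{i-2} with p_{-2}=0, p_{-1}=1, q_{-2}=1, q_{-1}=0:
  i=0: a_0=5, p_0 = 5*1 + 0 = 5, q_0 = 5*0 + 1 = 1.
  i=1: a_1=8, p_1 = 8*5 + 1 = 41, q_1 = 8*1 + 0 = 8.
  i=2: a_2=2, p_2 = 2*41 + 5 = 87, q_2 = 2*8 + 1 = 17.
  i=3: a_3=2, p_3 = 2*87 + 41 = 215, q_3 = 2*17 + 8 = 42.

5/1, 41/8, 87/17, 215/42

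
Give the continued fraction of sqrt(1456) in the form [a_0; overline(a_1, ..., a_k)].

[38; overline(6, 2, 1, 7, 1, 3, 1, 7, 1, 2, 6, 76)]

Write x_i = (sqrt(1456) + m_i)/d_i with (m_0, d_0) = (0, 1). a_0 = floor(sqrt(1456)) = 38, since 38^2 = 1444 <= 1456 < 1521 = 39^2.
Iterate m_{i+1} = d_i*a_i - m_i, d_{i+1} = (1456 - m_{i+1}^2)/d_i, a_{i+1} = floor((a_0 + m_{i+1})/d_{i+1}):
  m_1 = 1*38 - 0 = 38, d_1 = (1456 - 38^2)/1 = 12/1 = 12, a_1 = floor((38 + 38)/12) = 6.
  m_2 = 12*6 - 38 = 34, d_2 = (1456 - 34^2)/12 = 300/12 = 25, a_2 = floor((38 + 34)/25) = 2.
  m_3 = 25*2 - 34 = 16, d_3 = (1456 - 16^2)/25 = 1200/25 = 48, a_3 = floor((38 + 16)/48) = 1.
  m_4 = 48*1 - 16 = 32, d_4 = (1456 - 32^2)/48 = 432/48 = 9, a_4 = floor((38 + 32)/9) = 7.
  m_5 = 9*7 - 32 = 31, d_5 = (1456 - 31^2)/9 = 495/9 = 55, a_5 = floor((38 + 31)/55) = 1.
  m_6 = 55*1 - 31 = 24, d_6 = (1456 - 24^2)/55 = 880/55 = 16, a_6 = floor((38 + 24)/16) = 3.
  m_7 = 16*3 - 24 = 24, d_7 = (1456 - 24^2)/16 = 880/16 = 55, a_7 = floor((38 + 24)/55) = 1.
  m_8 = 55*1 - 24 = 31, d_8 = (1456 - 31^2)/55 = 495/55 = 9, a_8 = floor((38 + 31)/9) = 7.
  m_9 = 9*7 - 31 = 32, d_9 = (1456 - 32^2)/9 = 432/9 = 48, a_9 = floor((38 + 32)/48) = 1.
  m_10 = 48*1 - 32 = 16, d_10 = (1456 - 16^2)/48 = 1200/48 = 25, a_10 = floor((38 + 16)/25) = 2.
  m_11 = 25*2 - 16 = 34, d_11 = (1456 - 34^2)/25 = 300/25 = 12, a_11 = floor((38 + 34)/12) = 6.
  m_12 = 12*6 - 34 = 38, d_12 = (1456 - 38^2)/12 = 12/12 = 1, a_12 = floor((38 + 38)/1) = 76.
  m_13 = 1*76 - 38 = 38, d_13 = (1456 - 38^2)/1 = 12/1 = 12: (m_13, d_13) = (m_1, d_1) = (38, 12), so from here the quotients repeat a_1, ..., a_12; the period length is 12.
Hence the expansion of sqrt(1456) is a_0 = 38 followed by the repeating block 6, 2, 1, 7, 1, 3, 1, 7, 1, 2, 6, 76 (period 12).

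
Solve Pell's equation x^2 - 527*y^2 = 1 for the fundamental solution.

(x, y) = (528, 23)

First expand sqrt(527) as a continued fraction. With x_i = (sqrt(527) + m_i)/d_i and (m_0, d_0) = (0, 1): a_0 = floor(sqrt(527)) = 22, since 22^2 = 484 <= 527 < 529 = 23^2.
Iterate m_{i+1} = d_i*a_i - m_i, d_{i+1} = (527 - m_{i+1}^2)/d_i, a_{i+1} = floor((a_0 + m_{i+1})/d_{i+1}):
  m_1 = 1*22 - 0 = 22, d_1 = (527 - 22^2)/1 = 43/1 = 43, a_1 = floor((22 + 22)/43) = 1.
  m_2 = 43*1 - 22 = 21, d_2 = (527 - 21^2)/43 = 86/43 = 2, a_2 = floor((22 + 21)/2) = 21.
  m_3 = 2*21 - 21 = 21, d_3 = (527 - 21^2)/2 = 86/2 = 43, a_3 = floor((22 + 21)/43) = 1.
  m_4 = 43*1 - 21 = 22, d_4 = (527 - 22^2)/43 = 43/43 = 1, a_4 = floor((22 + 22)/1) = 44.
  m_5 = 1*44 - 22 = 22, d_5 = (527 - 22^2)/1 = 43/1 = 43: (m_5, d_5) = (m_1, d_1) = (22, 43), so from here the quotients repeat a_1, ..., a_4; the period length is 4.
So sqrt(527) = [22; (1, 21, 1, 44)] with period length k = 4.
k is even, so the fundamental solution of x^2 - 527y^2 = 1 is (p_{k-1}, q_{k-1}) = (p_3, q_3); compute convergents through index 3.
Convergents (p_i = a_i*p_{i-1} + p_{i-2}, q_i = a_i*q_{i-1} + q_{i-2} with p_{-2}=0, p_{-1}=1, q_{-2}=1, q_{-1}=0):
  i=0: a_0=22, p_0 = 22*1 + 0 = 22, q_0 = 22*0 + 1 = 1.
  i=1: a_1=1, p_1 = 1*22 + 1 = 23, q_1 = 1*1 + 0 = 1.
  i=2: a_2=21, p_2 = 21*23 + 22 = 505, q_2 = 21*1 + 1 = 22.
  i=3: a_3=1, p_3 = 1*505 + 23 = 528, q_3 = 1*22 + 1 = 23.
Check: 528^2 - 527*23^2 = 278784 - 278783 = 1, so (x, y) = (528, 23) solves the equation, and by the theorem it is the least positive solution.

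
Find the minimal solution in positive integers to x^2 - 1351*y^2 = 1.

First expand sqrt(1351) as a continued fraction. With x_i = (sqrt(1351) + m_i)/d_i and (m_0, d_0) = (0, 1): a_0 = floor(sqrt(1351)) = 36, since 36^2 = 1296 <= 1351 < 1369 = 37^2.
Iterate m_{i+1} = d_i*a_i - m_i, d_{i+1} = (1351 - m_{i+1}^2)/d_i, a_{i+1} = floor((a_0 + m_{i+1})/d_{i+1}):
  m_1 = 1*36 - 0 = 36, d_1 = (1351 - 36^2)/1 = 55/1 = 55, a_1 = floor((36 + 36)/55) = 1.
  m_2 = 55*1 - 36 = 19, d_2 = (1351 - 19^2)/55 = 990/55 = 18, a_2 = floor((36 + 19)/18) = 3.
  m_3 = 18*3 - 19 = 35, d_3 = (1351 - 35^2)/18 = 126/18 = 7, a_3 = floor((36 + 35)/7) = 10.
  m_4 = 7*10 - 35 = 35, d_4 = (1351 - 35^2)/7 = 126/7 = 18, a_4 = floor((36 + 35)/18) = 3.
  m_5 = 18*3 - 35 = 19, d_5 = (1351 - 19^2)/18 = 990/18 = 55, a_5 = floor((36 + 19)/55) = 1.
  m_6 = 55*1 - 19 = 36, d_6 = (1351 - 36^2)/55 = 55/55 = 1, a_6 = floor((36 + 36)/1) = 72.
  m_7 = 1*72 - 36 = 36, d_7 = (1351 - 36^2)/1 = 55/1 = 55: (m_7, d_7) = (m_1, d_1) = (36, 55), so from here the quotients repeat a_1, ..., a_6; the period length is 6.
So sqrt(1351) = [36; (1, 3, 10, 3, 1, 72)] with period length k = 6.
k is even, so the fundamental solution of x^2 - 1351y^2 = 1 is (p_{k-1}, q_{k-1}) = (p_5, q_5); compute convergents through index 5.
Convergents (p_i = a_i*p_{i-1} + p_{i-2}, q_i = a_i*q_{i-1} + q_{i-2} with p_{-2}=0, p_{-1}=1, q_{-2}=1, q_{-1}=0):
  i=0: a_0=36, p_0 = 36*1 + 0 = 36, q_0 = 36*0 + 1 = 1.
  i=1: a_1=1, p_1 = 1*36 + 1 = 37, q_1 = 1*1 + 0 = 1.
  i=2: a_2=3, p_2 = 3*37 + 36 = 147, q_2 = 3*1 + 1 = 4.
  i=3: a_3=10, p_3 = 10*147 + 37 = 1507, q_3 = 10*4 + 1 = 41.
  i=4: a_4=3, p_4 = 3*1507 + 147 = 4668, q_4 = 3*41 + 4 = 127.
  i=5: a_5=1, p_5 = 1*4668 + 1507 = 6175, q_5 = 1*127 + 41 = 168.
Check: 6175^2 - 1351*168^2 = 38130625 - 38130624 = 1, so (x, y) = (6175, 168) solves the equation, and by the theorem it is the least positive solution.

(x, y) = (6175, 168)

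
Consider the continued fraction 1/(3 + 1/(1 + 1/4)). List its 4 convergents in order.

Using the convergent recurrence p_i = a_i*p_{i-1} + p_{i-2}, q_i = a_i*q_{i-1} + q_{i-2} with p_{-2}=0, p_{-1}=1, q_{-2}=1, q_{-1}=0:
  i=0: a_0=0, p_0 = 0*1 + 0 = 0, q_0 = 0*0 + 1 = 1.
  i=1: a_1=3, p_1 = 3*0 + 1 = 1, q_1 = 3*1 + 0 = 3.
  i=2: a_2=1, p_2 = 1*1 + 0 = 1, q_2 = 1*3 + 1 = 4.
  i=3: a_3=4, p_3 = 4*1 + 1 = 5, q_3 = 4*4 + 3 = 19.

0/1, 1/3, 1/4, 5/19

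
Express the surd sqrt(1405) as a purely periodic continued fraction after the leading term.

Write x_i = (sqrt(1405) + m_i)/d_i with (m_0, d_0) = (0, 1). a_0 = floor(sqrt(1405)) = 37, since 37^2 = 1369 <= 1405 < 1444 = 38^2.
Iterate m_{i+1} = d_i*a_i - m_i, d_{i+1} = (1405 - m_{i+1}^2)/d_i, a_{i+1} = floor((a_0 + m_{i+1})/d_{i+1}):
  m_1 = 1*37 - 0 = 37, d_1 = (1405 - 37^2)/1 = 36/1 = 36, a_1 = floor((37 + 37)/36) = 2.
  m_2 = 36*2 - 37 = 35, d_2 = (1405 - 35^2)/36 = 180/36 = 5, a_2 = floor((37 + 35)/5) = 14.
  m_3 = 5*14 - 35 = 35, d_3 = (1405 - 35^2)/5 = 180/5 = 36, a_3 = floor((37 + 35)/36) = 2.
  m_4 = 36*2 - 35 = 37, d_4 = (1405 - 37^2)/36 = 36/36 = 1, a_4 = floor((37 + 37)/1) = 74.
  m_5 = 1*74 - 37 = 37, d_5 = (1405 - 37^2)/1 = 36/1 = 36: (m_5, d_5) = (m_1, d_1) = (37, 36), so from here the quotients repeat a_1, ..., a_4; the period length is 4.
Hence the expansion of sqrt(1405) is a_0 = 37 followed by the repeating block 2, 14, 2, 74 (period 4).

[37; (2, 14, 2, 74)]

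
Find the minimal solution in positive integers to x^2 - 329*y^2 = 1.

(x, y) = (2376415, 131016)

First expand sqrt(329) as a continued fraction. With x_i = (sqrt(329) + m_i)/d_i and (m_0, d_0) = (0, 1): a_0 = floor(sqrt(329)) = 18, since 18^2 = 324 <= 329 < 361 = 19^2.
Iterate m_{i+1} = d_i*a_i - m_i, d_{i+1} = (329 - m_{i+1}^2)/d_i, a_{i+1} = floor((a_0 + m_{i+1})/d_{i+1}):
  m_1 = 1*18 - 0 = 18, d_1 = (329 - 18^2)/1 = 5/1 = 5, a_1 = floor((18 + 18)/5) = 7.
  m_2 = 5*7 - 18 = 17, d_2 = (329 - 17^2)/5 = 40/5 = 8, a_2 = floor((18 + 17)/8) = 4.
  m_3 = 8*4 - 17 = 15, d_3 = (329 - 15^2)/8 = 104/8 = 13, a_3 = floor((18 + 15)/13) = 2.
  m_4 = 13*2 - 15 = 11, d_4 = (329 - 11^2)/13 = 208/13 = 16, a_4 = floor((18 + 11)/16) = 1.
  m_5 = 16*1 - 11 = 5, d_5 = (329 - 5^2)/16 = 304/16 = 19, a_5 = floor((18 + 5)/19) = 1.
  m_6 = 19*1 - 5 = 14, d_6 = (329 - 14^2)/19 = 133/19 = 7, a_6 = floor((18 + 14)/7) = 4.
  m_7 = 7*4 - 14 = 14, d_7 = (329 - 14^2)/7 = 133/7 = 19, a_7 = floor((18 + 14)/19) = 1.
  m_8 = 19*1 - 14 = 5, d_8 = (329 - 5^2)/19 = 304/19 = 16, a_8 = floor((18 + 5)/16) = 1.
  m_9 = 16*1 - 5 = 11, d_9 = (329 - 11^2)/16 = 208/16 = 13, a_9 = floor((18 + 11)/13) = 2.
  m_10 = 13*2 - 11 = 15, d_10 = (329 - 15^2)/13 = 104/13 = 8, a_10 = floor((18 + 15)/8) = 4.
  m_11 = 8*4 - 15 = 17, d_11 = (329 - 17^2)/8 = 40/8 = 5, a_11 = floor((18 + 17)/5) = 7.
  m_12 = 5*7 - 17 = 18, d_12 = (329 - 18^2)/5 = 5/5 = 1, a_12 = floor((18 + 18)/1) = 36.
  m_13 = 1*36 - 18 = 18, d_13 = (329 - 18^2)/1 = 5/1 = 5: (m_13, d_13) = (m_1, d_1) = (18, 5), so from here the quotients repeat a_1, ..., a_12; the period length is 12.
So sqrt(329) = [18; (7, 4, 2, 1, 1, 4, 1, 1, 2, 4, 7, 36)] with period length k = 12.
k is even, so the fundamental solution of x^2 - 329y^2 = 1 is (p_{k-1}, q_{k-1}) = (p_11, q_11); compute convergents through index 11.
Convergents (p_i = a_i*p_{i-1} + p_{i-2}, q_i = a_i*q_{i-1} + q_{i-2} with p_{-2}=0, p_{-1}=1, q_{-2}=1, q_{-1}=0):
  i=0: a_0=18, p_0 = 18*1 + 0 = 18, q_0 = 18*0 + 1 = 1.
  i=1: a_1=7, p_1 = 7*18 + 1 = 127, q_1 = 7*1 + 0 = 7.
  i=2: a_2=4, p_2 = 4*127 + 18 = 526, q_2 = 4*7 + 1 = 29.
  i=3: a_3=2, p_3 = 2*526 + 127 = 1179, q_3 = 2*29 + 7 = 65.
  i=4: a_4=1, p_4 = 1*1179 + 526 = 1705, q_4 = 1*65 + 29 = 94.
  i=5: a_5=1, p_5 = 1*1705 + 1179 = 2884, q_5 = 1*94 + 65 = 159.
  i=6: a_6=4, p_6 = 4*2884 + 1705 = 13241, q_6 = 4*159 + 94 = 730.
  i=7: a_7=1, p_7 = 1*13241 + 2884 = 16125, q_7 = 1*730 + 159 = 889.
  i=8: a_8=1, p_8 = 1*16125 + 13241 = 29366, q_8 = 1*889 + 730 = 1619.
  i=9: a_9=2, p_9 = 2*29366 + 16125 = 74857, q_9 = 2*1619 + 889 = 4127.
  i=10: a_10=4, p_10 = 4*74857 + 29366 = 328794, q_10 = 4*4127 + 1619 = 18127.
  i=11: a_11=7, p_11 = 7*328794 + 74857 = 2376415, q_11 = 7*18127 + 4127 = 131016.
Check: 2376415^2 - 329*131016^2 = 5647348252225 - 5647348252224 = 1, so (x, y) = (2376415, 131016) solves the equation, and by the theorem it is the least positive solution.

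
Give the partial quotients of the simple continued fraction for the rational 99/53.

Run the Euclidean algorithm on 99 and 53; the successive quotients are the partial quotients a_0, a_1, ... (each step inverts the fractional part left over by the previous one):
  99 = 1*53 + 46, so a_0 = 1.
  53 = 1*46 + 7, so a_1 = 1.
  46 = 6*7 + 4, so a_2 = 6.
  7 = 1*4 + 3, so a_3 = 1.
  4 = 1*3 + 1, so a_4 = 1.
  3 = 3*1 + 0, so a_5 = 3.
The remainder reaches 0 after 6 divisions, so the expansion has 6 partial quotients, read off in order.

[1; 1, 6, 1, 1, 3]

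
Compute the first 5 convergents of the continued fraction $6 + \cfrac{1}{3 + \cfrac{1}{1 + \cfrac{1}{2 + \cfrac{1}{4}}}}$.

6/1, 19/3, 25/4, 69/11, 301/48

Using the convergent recurrence p_i = a_i*p_{i-1} + p_{i-2}, q_i = a_i*q_{i-1} + q_{i-2} with p_{-2}=0, p_{-1}=1, q_{-2}=1, q_{-1}=0:
  i=0: a_0=6, p_0 = 6*1 + 0 = 6, q_0 = 6*0 + 1 = 1.
  i=1: a_1=3, p_1 = 3*6 + 1 = 19, q_1 = 3*1 + 0 = 3.
  i=2: a_2=1, p_2 = 1*19 + 6 = 25, q_2 = 1*3 + 1 = 4.
  i=3: a_3=2, p_3 = 2*25 + 19 = 69, q_3 = 2*4 + 3 = 11.
  i=4: a_4=4, p_4 = 4*69 + 25 = 301, q_4 = 4*11 + 4 = 48.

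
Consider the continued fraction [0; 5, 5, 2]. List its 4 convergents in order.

0/1, 1/5, 5/26, 11/57

Using the convergent recurrence p_i = a_i*p_{i-1} + p_{i-2}, q_i = a_i*q_{i-1} + q_{i-2} with p_{-2}=0, p_{-1}=1, q_{-2}=1, q_{-1}=0:
  i=0: a_0=0, p_0 = 0*1 + 0 = 0, q_0 = 0*0 + 1 = 1.
  i=1: a_1=5, p_1 = 5*0 + 1 = 1, q_1 = 5*1 + 0 = 5.
  i=2: a_2=5, p_2 = 5*1 + 0 = 5, q_2 = 5*5 + 1 = 26.
  i=3: a_3=2, p_3 = 2*5 + 1 = 11, q_3 = 2*26 + 5 = 57.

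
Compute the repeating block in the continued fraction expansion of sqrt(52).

[7; (4, 1, 2, 1, 4, 14)]

Write x_i = (sqrt(52) + m_i)/d_i with (m_0, d_0) = (0, 1). a_0 = floor(sqrt(52)) = 7, since 7^2 = 49 <= 52 < 64 = 8^2.
Iterate m_{i+1} = d_i*a_i - m_i, d_{i+1} = (52 - m_{i+1}^2)/d_i, a_{i+1} = floor((a_0 + m_{i+1})/d_{i+1}):
  m_1 = 1*7 - 0 = 7, d_1 = (52 - 7^2)/1 = 3/1 = 3, a_1 = floor((7 + 7)/3) = 4.
  m_2 = 3*4 - 7 = 5, d_2 = (52 - 5^2)/3 = 27/3 = 9, a_2 = floor((7 + 5)/9) = 1.
  m_3 = 9*1 - 5 = 4, d_3 = (52 - 4^2)/9 = 36/9 = 4, a_3 = floor((7 + 4)/4) = 2.
  m_4 = 4*2 - 4 = 4, d_4 = (52 - 4^2)/4 = 36/4 = 9, a_4 = floor((7 + 4)/9) = 1.
  m_5 = 9*1 - 4 = 5, d_5 = (52 - 5^2)/9 = 27/9 = 3, a_5 = floor((7 + 5)/3) = 4.
  m_6 = 3*4 - 5 = 7, d_6 = (52 - 7^2)/3 = 3/3 = 1, a_6 = floor((7 + 7)/1) = 14.
  m_7 = 1*14 - 7 = 7, d_7 = (52 - 7^2)/1 = 3/1 = 3: (m_7, d_7) = (m_1, d_1) = (7, 3), so from here the quotients repeat a_1, ..., a_6; the period length is 6.
Hence the expansion of sqrt(52) is a_0 = 7 followed by the repeating block 4, 1, 2, 1, 4, 14 (period 6).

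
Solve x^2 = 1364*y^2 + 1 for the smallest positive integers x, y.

(x, y) = (10626551, 287730)

First expand sqrt(1364) as a continued fraction. With x_i = (sqrt(1364) + m_i)/d_i and (m_0, d_0) = (0, 1): a_0 = floor(sqrt(1364)) = 36, since 36^2 = 1296 <= 1364 < 1369 = 37^2.
Iterate m_{i+1} = d_i*a_i - m_i, d_{i+1} = (1364 - m_{i+1}^2)/d_i, a_{i+1} = floor((a_0 + m_{i+1})/d_{i+1}):
  m_1 = 1*36 - 0 = 36, d_1 = (1364 - 36^2)/1 = 68/1 = 68, a_1 = floor((36 + 36)/68) = 1.
  m_2 = 68*1 - 36 = 32, d_2 = (1364 - 32^2)/68 = 340/68 = 5, a_2 = floor((36 + 32)/5) = 13.
  m_3 = 5*13 - 32 = 33, d_3 = (1364 - 33^2)/5 = 275/5 = 55, a_3 = floor((36 + 33)/55) = 1.
  m_4 = 55*1 - 33 = 22, d_4 = (1364 - 22^2)/55 = 880/55 = 16, a_4 = floor((36 + 22)/16) = 3.
  m_5 = 16*3 - 22 = 26, d_5 = (1364 - 26^2)/16 = 688/16 = 43, a_5 = floor((36 + 26)/43) = 1.
  m_6 = 43*1 - 26 = 17, d_6 = (1364 - 17^2)/43 = 1075/43 = 25, a_6 = floor((36 + 17)/25) = 2.
  m_7 = 25*2 - 17 = 33, d_7 = (1364 - 33^2)/25 = 275/25 = 11, a_7 = floor((36 + 33)/11) = 6.
  m_8 = 11*6 - 33 = 33, d_8 = (1364 - 33^2)/11 = 275/11 = 25, a_8 = floor((36 + 33)/25) = 2.
  m_9 = 25*2 - 33 = 17, d_9 = (1364 - 17^2)/25 = 1075/25 = 43, a_9 = floor((36 + 17)/43) = 1.
  m_10 = 43*1 - 17 = 26, d_10 = (1364 - 26^2)/43 = 688/43 = 16, a_10 = floor((36 + 26)/16) = 3.
  m_11 = 16*3 - 26 = 22, d_11 = (1364 - 22^2)/16 = 880/16 = 55, a_11 = floor((36 + 22)/55) = 1.
  m_12 = 55*1 - 22 = 33, d_12 = (1364 - 33^2)/55 = 275/55 = 5, a_12 = floor((36 + 33)/5) = 13.
  m_13 = 5*13 - 33 = 32, d_13 = (1364 - 32^2)/5 = 340/5 = 68, a_13 = floor((36 + 32)/68) = 1.
  m_14 = 68*1 - 32 = 36, d_14 = (1364 - 36^2)/68 = 68/68 = 1, a_14 = floor((36 + 36)/1) = 72.
  m_15 = 1*72 - 36 = 36, d_15 = (1364 - 36^2)/1 = 68/1 = 68: (m_15, d_15) = (m_1, d_1) = (36, 68), so from here the quotients repeat a_1, ..., a_14; the period length is 14.
So sqrt(1364) = [36; (1, 13, 1, 3, 1, 2, 6, 2, 1, 3, 1, 13, 1, 72)] with period length k = 14.
k is even, so the fundamental solution of x^2 - 1364y^2 = 1 is (p_{k-1}, q_{k-1}) = (p_13, q_13); compute convergents through index 13.
Convergents (p_i = a_i*p_{i-1} + p_{i-2}, q_i = a_i*q_{i-1} + q_{i-2} with p_{-2}=0, p_{-1}=1, q_{-2}=1, q_{-1}=0):
  i=0: a_0=36, p_0 = 36*1 + 0 = 36, q_0 = 36*0 + 1 = 1.
  i=1: a_1=1, p_1 = 1*36 + 1 = 37, q_1 = 1*1 + 0 = 1.
  i=2: a_2=13, p_2 = 13*37 + 36 = 517, q_2 = 13*1 + 1 = 14.
  i=3: a_3=1, p_3 = 1*517 + 37 = 554, q_3 = 1*14 + 1 = 15.
  i=4: a_4=3, p_4 = 3*554 + 517 = 2179, q_4 = 3*15 + 14 = 59.
  i=5: a_5=1, p_5 = 1*2179 + 554 = 2733, q_5 = 1*59 + 15 = 74.
  i=6: a_6=2, p_6 = 2*2733 + 2179 = 7645, q_6 = 2*74 + 59 = 207.
  i=7: a_7=6, p_7 = 6*7645 + 2733 = 48603, q_7 = 6*207 + 74 = 1316.
  i=8: a_8=2, p_8 = 2*48603 + 7645 = 104851, q_8 = 2*1316 + 207 = 2839.
  i=9: a_9=1, p_9 = 1*104851 + 48603 = 153454, q_9 = 1*2839 + 1316 = 4155.
  i=10: a_10=3, p_10 = 3*153454 + 104851 = 565213, q_10 = 3*4155 + 2839 = 15304.
  i=11: a_11=1, p_11 = 1*565213 + 153454 = 718667, q_11 = 1*15304 + 4155 = 19459.
  i=12: a_12=13, p_12 = 13*718667 + 565213 = 9907884, q_12 = 13*19459 + 15304 = 268271.
  i=13: a_13=1, p_13 = 1*9907884 + 718667 = 10626551, q_13 = 1*268271 + 19459 = 287730.
Check: 10626551^2 - 1364*287730^2 = 112923586155601 - 112923586155600 = 1, so (x, y) = (10626551, 287730) solves the equation, and by the theorem it is the least positive solution.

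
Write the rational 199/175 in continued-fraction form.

Run the Euclidean algorithm on 199 and 175; the successive quotients are the partial quotients a_0, a_1, ... (each step inverts the fractional part left over by the previous one):
  199 = 1*175 + 24, so a_0 = 1.
  175 = 7*24 + 7, so a_1 = 7.
  24 = 3*7 + 3, so a_2 = 3.
  7 = 2*3 + 1, so a_3 = 2.
  3 = 3*1 + 0, so a_4 = 3.
The remainder reaches 0 after 5 divisions, so the expansion has 5 partial quotients, read off in order.

[1; 7, 3, 2, 3]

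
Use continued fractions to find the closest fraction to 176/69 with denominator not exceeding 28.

51/20

Expand x = 176/69 as a continued fraction with the Euclidean algorithm:
  176 = 2*69 + 38, so a_0 = 2.
  69 = 1*38 + 31, so a_1 = 1.
  38 = 1*31 + 7, so a_2 = 1.
  31 = 4*7 + 3, so a_3 = 4.
  7 = 2*3 + 1, so a_4 = 2.
  3 = 3*1 + 0, so a_5 = 3.
so x = [2; 1, 1, 4, 2, 3].
Convergents (p_i = a_i*p_{i-1} + p_{i-2}, q_i = a_i*q_{i-1} + q_{i-2} with p_{-2}=0, p_{-1}=1, q_{-2}=1, q_{-1}=0), until the denominator exceeds 28:
  i=0: a_0=2, p_0 = 2*1 + 0 = 2, q_0 = 2*0 + 1 = 1.
  i=1: a_1=1, p_1 = 1*2 + 1 = 3, q_1 = 1*1 + 0 = 1.
  i=2: a_2=1, p_2 = 1*3 + 2 = 5, q_2 = 1*1 + 1 = 2.
  i=3: a_3=4, p_3 = 4*5 + 3 = 23, q_3 = 4*2 + 1 = 9.
  i=4: a_4=2, p_4 = 2*23 + 5 = 51, q_4 = 2*9 + 2 = 20.
  i=5: a_5=3, p_5 = 3*51 + 23 = 176, q_5 = 3*20 + 9 = 69.
q_5 = 69 > 28, so the last convergent with denominator <= 28 is p_4/q_4 = 51/20.
The closest fraction with denominator <= 28 is either p_4/q_4 or the intermediate fraction (k*p_4 + p_3)/(k*q_4 + q_3) with the largest k >= 1 whose denominator stays <= 28; these approach x as k grows, and every other convergent or intermediate fraction in range is farther away.
Largest k: floor((28 - q_3)/q_4) = floor((28 - 9)/20) = 0.
Since k = 0, no intermediate fraction beyond p_4/q_4 has denominator <= 28, so the convergent 51/20 is the closest (its error is |176*20 - 51*69|/(69*20) = 1/1380).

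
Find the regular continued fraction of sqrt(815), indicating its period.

[28; (1, 1, 4, 1, 2, 5, 2, 1, 4, 1, 1, 56)]

Write x_i = (sqrt(815) + m_i)/d_i with (m_0, d_0) = (0, 1). a_0 = floor(sqrt(815)) = 28, since 28^2 = 784 <= 815 < 841 = 29^2.
Iterate m_{i+1} = d_i*a_i - m_i, d_{i+1} = (815 - m_{i+1}^2)/d_i, a_{i+1} = floor((a_0 + m_{i+1})/d_{i+1}):
  m_1 = 1*28 - 0 = 28, d_1 = (815 - 28^2)/1 = 31/1 = 31, a_1 = floor((28 + 28)/31) = 1.
  m_2 = 31*1 - 28 = 3, d_2 = (815 - 3^2)/31 = 806/31 = 26, a_2 = floor((28 + 3)/26) = 1.
  m_3 = 26*1 - 3 = 23, d_3 = (815 - 23^2)/26 = 286/26 = 11, a_3 = floor((28 + 23)/11) = 4.
  m_4 = 11*4 - 23 = 21, d_4 = (815 - 21^2)/11 = 374/11 = 34, a_4 = floor((28 + 21)/34) = 1.
  m_5 = 34*1 - 21 = 13, d_5 = (815 - 13^2)/34 = 646/34 = 19, a_5 = floor((28 + 13)/19) = 2.
  m_6 = 19*2 - 13 = 25, d_6 = (815 - 25^2)/19 = 190/19 = 10, a_6 = floor((28 + 25)/10) = 5.
  m_7 = 10*5 - 25 = 25, d_7 = (815 - 25^2)/10 = 190/10 = 19, a_7 = floor((28 + 25)/19) = 2.
  m_8 = 19*2 - 25 = 13, d_8 = (815 - 13^2)/19 = 646/19 = 34, a_8 = floor((28 + 13)/34) = 1.
  m_9 = 34*1 - 13 = 21, d_9 = (815 - 21^2)/34 = 374/34 = 11, a_9 = floor((28 + 21)/11) = 4.
  m_10 = 11*4 - 21 = 23, d_10 = (815 - 23^2)/11 = 286/11 = 26, a_10 = floor((28 + 23)/26) = 1.
  m_11 = 26*1 - 23 = 3, d_11 = (815 - 3^2)/26 = 806/26 = 31, a_11 = floor((28 + 3)/31) = 1.
  m_12 = 31*1 - 3 = 28, d_12 = (815 - 28^2)/31 = 31/31 = 1, a_12 = floor((28 + 28)/1) = 56.
  m_13 = 1*56 - 28 = 28, d_13 = (815 - 28^2)/1 = 31/1 = 31: (m_13, d_13) = (m_1, d_1) = (28, 31), so from here the quotients repeat a_1, ..., a_12; the period length is 12.
Hence the expansion of sqrt(815) is a_0 = 28 followed by the repeating block 1, 1, 4, 1, 2, 5, 2, 1, 4, 1, 1, 56 (period 12).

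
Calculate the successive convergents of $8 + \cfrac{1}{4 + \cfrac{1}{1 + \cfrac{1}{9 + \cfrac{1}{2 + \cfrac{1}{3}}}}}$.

Using the convergent recurrence p_i = a_i*p_{i-1} + p_{i-2}, q_i = a_i*q_{i-1} + q_{i-2} with p_{-2}=0, p_{-1}=1, q_{-2}=1, q_{-1}=0:
  i=0: a_0=8, p_0 = 8*1 + 0 = 8, q_0 = 8*0 + 1 = 1.
  i=1: a_1=4, p_1 = 4*8 + 1 = 33, q_1 = 4*1 + 0 = 4.
  i=2: a_2=1, p_2 = 1*33 + 8 = 41, q_2 = 1*4 + 1 = 5.
  i=3: a_3=9, p_3 = 9*41 + 33 = 402, q_3 = 9*5 + 4 = 49.
  i=4: a_4=2, p_4 = 2*402 + 41 = 845, q_4 = 2*49 + 5 = 103.
  i=5: a_5=3, p_5 = 3*845 + 402 = 2937, q_5 = 3*103 + 49 = 358.

8/1, 33/4, 41/5, 402/49, 845/103, 2937/358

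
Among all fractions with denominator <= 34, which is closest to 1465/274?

Expand x = 1465/274 as a continued fraction with the Euclidean algorithm:
  1465 = 5*274 + 95, so a_0 = 5.
  274 = 2*95 + 84, so a_1 = 2.
  95 = 1*84 + 11, so a_2 = 1.
  84 = 7*11 + 7, so a_3 = 7.
  11 = 1*7 + 4, so a_4 = 1.
  7 = 1*4 + 3, so a_5 = 1.
  4 = 1*3 + 1, so a_6 = 1.
  3 = 3*1 + 0, so a_7 = 3.
so x = [5; 2, 1, 7, 1, 1, 1, 3].
Convergents (p_i = a_i*p_{i-1} + p_{i-2}, q_i = a_i*q_{i-1} + q_{i-2} with p_{-2}=0, p_{-1}=1, q_{-2}=1, q_{-1}=0), until the denominator exceeds 34:
  i=0: a_0=5, p_0 = 5*1 + 0 = 5, q_0 = 5*0 + 1 = 1.
  i=1: a_1=2, p_1 = 2*5 + 1 = 11, q_1 = 2*1 + 0 = 2.
  i=2: a_2=1, p_2 = 1*11 + 5 = 16, q_2 = 1*2 + 1 = 3.
  i=3: a_3=7, p_3 = 7*16 + 11 = 123, q_3 = 7*3 + 2 = 23.
  i=4: a_4=1, p_4 = 1*123 + 16 = 139, q_4 = 1*23 + 3 = 26.
  i=5: a_5=1, p_5 = 1*139 + 123 = 262, q_5 = 1*26 + 23 = 49.
q_5 = 49 > 34, so the last convergent with denominator <= 34 is p_4/q_4 = 139/26.
The closest fraction with denominator <= 34 is either p_4/q_4 or the intermediate fraction (k*p_4 + p_3)/(k*q_4 + q_3) with the largest k >= 1 whose denominator stays <= 34; these approach x as k grows, and every other convergent or intermediate fraction in range is farther away.
Largest k: floor((34 - q_3)/q_4) = floor((34 - 23)/26) = 0.
Since k = 0, no intermediate fraction beyond p_4/q_4 has denominator <= 34, so the convergent 139/26 is the closest (its error is |1465*26 - 139*274|/(274*26) = 4/7124).

139/26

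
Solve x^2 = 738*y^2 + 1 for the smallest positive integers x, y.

(x, y) = (163, 6)

First expand sqrt(738) as a continued fraction. With x_i = (sqrt(738) + m_i)/d_i and (m_0, d_0) = (0, 1): a_0 = floor(sqrt(738)) = 27, since 27^2 = 729 <= 738 < 784 = 28^2.
Iterate m_{i+1} = d_i*a_i - m_i, d_{i+1} = (738 - m_{i+1}^2)/d_i, a_{i+1} = floor((a_0 + m_{i+1})/d_{i+1}):
  m_1 = 1*27 - 0 = 27, d_1 = (738 - 27^2)/1 = 9/1 = 9, a_1 = floor((27 + 27)/9) = 6.
  m_2 = 9*6 - 27 = 27, d_2 = (738 - 27^2)/9 = 9/9 = 1, a_2 = floor((27 + 27)/1) = 54.
  m_3 = 1*54 - 27 = 27, d_3 = (738 - 27^2)/1 = 9/1 = 9: (m_3, d_3) = (m_1, d_1) = (27, 9), so from here the quotients repeat a_1, a_2; the period length is 2.
So sqrt(738) = [27; (6, 54)] with period length k = 2.
k is even, so the fundamental solution of x^2 - 738y^2 = 1 is (p_{k-1}, q_{k-1}) = (p_1, q_1); compute convergents through index 1.
Convergents (p_i = a_i*p_{i-1} + p_{i-2}, q_i = a_i*q_{i-1} + q_{i-2} with p_{-2}=0, p_{-1}=1, q_{-2}=1, q_{-1}=0):
  i=0: a_0=27, p_0 = 27*1 + 0 = 27, q_0 = 27*0 + 1 = 1.
  i=1: a_1=6, p_1 = 6*27 + 1 = 163, q_1 = 6*1 + 0 = 6.
Check: 163^2 - 738*6^2 = 26569 - 26568 = 1, so (x, y) = (163, 6) solves the equation, and by the theorem it is the least positive solution.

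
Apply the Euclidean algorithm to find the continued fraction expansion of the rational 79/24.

[3; 3, 2, 3]

Run the Euclidean algorithm on 79 and 24; the successive quotients are the partial quotients a_0, a_1, ... (each step inverts the fractional part left over by the previous one):
  79 = 3*24 + 7, so a_0 = 3.
  24 = 3*7 + 3, so a_1 = 3.
  7 = 2*3 + 1, so a_2 = 2.
  3 = 3*1 + 0, so a_3 = 3.
The remainder reaches 0 after 4 divisions, so the expansion has 4 partial quotients, read off in order.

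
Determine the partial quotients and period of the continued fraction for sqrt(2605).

Write x_i = (sqrt(2605) + m_i)/d_i with (m_0, d_0) = (0, 1). a_0 = floor(sqrt(2605)) = 51, since 51^2 = 2601 <= 2605 < 2704 = 52^2.
Iterate m_{i+1} = d_i*a_i - m_i, d_{i+1} = (2605 - m_{i+1}^2)/d_i, a_{i+1} = floor((a_0 + m_{i+1})/d_{i+1}):
  m_1 = 1*51 - 0 = 51, d_1 = (2605 - 51^2)/1 = 4/1 = 4, a_1 = floor((51 + 51)/4) = 25.
  m_2 = 4*25 - 51 = 49, d_2 = (2605 - 49^2)/4 = 204/4 = 51, a_2 = floor((51 + 49)/51) = 1.
  m_3 = 51*1 - 49 = 2, d_3 = (2605 - 2^2)/51 = 2601/51 = 51, a_3 = floor((51 + 2)/51) = 1.
  m_4 = 51*1 - 2 = 49, d_4 = (2605 - 49^2)/51 = 204/51 = 4, a_4 = floor((51 + 49)/4) = 25.
  m_5 = 4*25 - 49 = 51, d_5 = (2605 - 51^2)/4 = 4/4 = 1, a_5 = floor((51 + 51)/1) = 102.
  m_6 = 1*102 - 51 = 51, d_6 = (2605 - 51^2)/1 = 4/1 = 4: (m_6, d_6) = (m_1, d_1) = (51, 4), so from here the quotients repeat a_1, ..., a_5; the period length is 5.
Hence the expansion of sqrt(2605) is a_0 = 51 followed by the repeating block 25, 1, 1, 25, 102 (period 5).

[51; (25, 1, 1, 25, 102)]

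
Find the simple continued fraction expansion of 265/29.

[9; 7, 4]

Run the Euclidean algorithm on 265 and 29; the successive quotients are the partial quotients a_0, a_1, ... (each step inverts the fractional part left over by the previous one):
  265 = 9*29 + 4, so a_0 = 9.
  29 = 7*4 + 1, so a_1 = 7.
  4 = 4*1 + 0, so a_2 = 4.
The remainder reaches 0 after 3 divisions, so the expansion has 3 partial quotients, read off in order.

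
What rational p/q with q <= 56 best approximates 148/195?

41/54

Expand x = 148/195 as a continued fraction with the Euclidean algorithm:
  148 = 0*195 + 148, so a_0 = 0.
  195 = 1*148 + 47, so a_1 = 1.
  148 = 3*47 + 7, so a_2 = 3.
  47 = 6*7 + 5, so a_3 = 6.
  7 = 1*5 + 2, so a_4 = 1.
  5 = 2*2 + 1, so a_5 = 2.
  2 = 2*1 + 0, so a_6 = 2.
so x = [0; 1, 3, 6, 1, 2, 2].
Convergents (p_i = a_i*p_{i-1} + p_{i-2}, q_i = a_i*q_{i-1} + q_{i-2} with p_{-2}=0, p_{-1}=1, q_{-2}=1, q_{-1}=0), until the denominator exceeds 56:
  i=0: a_0=0, p_0 = 0*1 + 0 = 0, q_0 = 0*0 + 1 = 1.
  i=1: a_1=1, p_1 = 1*0 + 1 = 1, q_1 = 1*1 + 0 = 1.
  i=2: a_2=3, p_2 = 3*1 + 0 = 3, q_2 = 3*1 + 1 = 4.
  i=3: a_3=6, p_3 = 6*3 + 1 = 19, q_3 = 6*4 + 1 = 25.
  i=4: a_4=1, p_4 = 1*19 + 3 = 22, q_4 = 1*25 + 4 = 29.
  i=5: a_5=2, p_5 = 2*22 + 19 = 63, q_5 = 2*29 + 25 = 83.
q_5 = 83 > 56, so the last convergent with denominator <= 56 is p_4/q_4 = 22/29.
The closest fraction with denominator <= 56 is either p_4/q_4 or the intermediate fraction (k*p_4 + p_3)/(k*q_4 + q_3) with the largest k >= 1 whose denominator stays <= 56; these approach x as k grows, and every other convergent or intermediate fraction in range is farther away.
Largest k: floor((56 - q_3)/q_4) = floor((56 - 25)/29) = 1.
That gives (1*22 + 19)/(1*29 + 25) = 41/54.
Compare the errors: |x - 22/29| = |148*29 - 22*195|/(195*29) = 2/5655, and |x - 41/54| = |148*54 - 41*195|/(195*54) = 3/10530.
Cross-multiplying, 3*5655 = 16965 < 21060 = 2*10530, so 3/10530 is smaller: the intermediate fraction 41/54 is closer to x than 22/29.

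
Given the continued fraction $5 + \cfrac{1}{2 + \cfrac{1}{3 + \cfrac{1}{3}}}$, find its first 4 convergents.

Using the convergent recurrence p_i = a_i*p_{i-1} + p_{i-2}, q_i = a_i*q_{i-1} + q_{i-2} with p_{-2}=0, p_{-1}=1, q_{-2}=1, q_{-1}=0:
  i=0: a_0=5, p_0 = 5*1 + 0 = 5, q_0 = 5*0 + 1 = 1.
  i=1: a_1=2, p_1 = 2*5 + 1 = 11, q_1 = 2*1 + 0 = 2.
  i=2: a_2=3, p_2 = 3*11 + 5 = 38, q_2 = 3*2 + 1 = 7.
  i=3: a_3=3, p_3 = 3*38 + 11 = 125, q_3 = 3*7 + 2 = 23.

5/1, 11/2, 38/7, 125/23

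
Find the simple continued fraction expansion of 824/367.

[2; 4, 12, 1, 6]

Run the Euclidean algorithm on 824 and 367; the successive quotients are the partial quotients a_0, a_1, ... (each step inverts the fractional part left over by the previous one):
  824 = 2*367 + 90, so a_0 = 2.
  367 = 4*90 + 7, so a_1 = 4.
  90 = 12*7 + 6, so a_2 = 12.
  7 = 1*6 + 1, so a_3 = 1.
  6 = 6*1 + 0, so a_4 = 6.
The remainder reaches 0 after 5 divisions, so the expansion has 5 partial quotients, read off in order.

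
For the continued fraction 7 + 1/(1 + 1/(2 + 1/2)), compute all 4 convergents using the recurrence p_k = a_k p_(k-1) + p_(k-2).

7/1, 8/1, 23/3, 54/7

Using the convergent recurrence p_i = a_i*p_{i-1} + p_{i-2}, q_i = a_i*q_{i-1} + q_{i-2} with p_{-2}=0, p_{-1}=1, q_{-2}=1, q_{-1}=0:
  i=0: a_0=7, p_0 = 7*1 + 0 = 7, q_0 = 7*0 + 1 = 1.
  i=1: a_1=1, p_1 = 1*7 + 1 = 8, q_1 = 1*1 + 0 = 1.
  i=2: a_2=2, p_2 = 2*8 + 7 = 23, q_2 = 2*1 + 1 = 3.
  i=3: a_3=2, p_3 = 2*23 + 8 = 54, q_3 = 2*3 + 1 = 7.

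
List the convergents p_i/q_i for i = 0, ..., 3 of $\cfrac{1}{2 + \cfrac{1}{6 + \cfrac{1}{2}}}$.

Using the convergent recurrence p_i = a_i*p_{i-1} + p_{i-2}, q_i = a_i*q_{i-1} + q_{i-2} with p_{-2}=0, p_{-1}=1, q_{-2}=1, q_{-1}=0:
  i=0: a_0=0, p_0 = 0*1 + 0 = 0, q_0 = 0*0 + 1 = 1.
  i=1: a_1=2, p_1 = 2*0 + 1 = 1, q_1 = 2*1 + 0 = 2.
  i=2: a_2=6, p_2 = 6*1 + 0 = 6, q_2 = 6*2 + 1 = 13.
  i=3: a_3=2, p_3 = 2*6 + 1 = 13, q_3 = 2*13 + 2 = 28.

0/1, 1/2, 6/13, 13/28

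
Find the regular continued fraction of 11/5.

Run the Euclidean algorithm on 11 and 5; the successive quotients are the partial quotients a_0, a_1, ... (each step inverts the fractional part left over by the previous one):
  11 = 2*5 + 1, so a_0 = 2.
  5 = 5*1 + 0, so a_1 = 5.
The remainder reaches 0 after 2 divisions, so the expansion has 2 partial quotients, read off in order.

[2; 5]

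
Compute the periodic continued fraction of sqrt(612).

[24; (1, 2, 1, 4, 1, 2, 1, 48)]

Write x_i = (sqrt(612) + m_i)/d_i with (m_0, d_0) = (0, 1). a_0 = floor(sqrt(612)) = 24, since 24^2 = 576 <= 612 < 625 = 25^2.
Iterate m_{i+1} = d_i*a_i - m_i, d_{i+1} = (612 - m_{i+1}^2)/d_i, a_{i+1} = floor((a_0 + m_{i+1})/d_{i+1}):
  m_1 = 1*24 - 0 = 24, d_1 = (612 - 24^2)/1 = 36/1 = 36, a_1 = floor((24 + 24)/36) = 1.
  m_2 = 36*1 - 24 = 12, d_2 = (612 - 12^2)/36 = 468/36 = 13, a_2 = floor((24 + 12)/13) = 2.
  m_3 = 13*2 - 12 = 14, d_3 = (612 - 14^2)/13 = 416/13 = 32, a_3 = floor((24 + 14)/32) = 1.
  m_4 = 32*1 - 14 = 18, d_4 = (612 - 18^2)/32 = 288/32 = 9, a_4 = floor((24 + 18)/9) = 4.
  m_5 = 9*4 - 18 = 18, d_5 = (612 - 18^2)/9 = 288/9 = 32, a_5 = floor((24 + 18)/32) = 1.
  m_6 = 32*1 - 18 = 14, d_6 = (612 - 14^2)/32 = 416/32 = 13, a_6 = floor((24 + 14)/13) = 2.
  m_7 = 13*2 - 14 = 12, d_7 = (612 - 12^2)/13 = 468/13 = 36, a_7 = floor((24 + 12)/36) = 1.
  m_8 = 36*1 - 12 = 24, d_8 = (612 - 24^2)/36 = 36/36 = 1, a_8 = floor((24 + 24)/1) = 48.
  m_9 = 1*48 - 24 = 24, d_9 = (612 - 24^2)/1 = 36/1 = 36: (m_9, d_9) = (m_1, d_1) = (24, 36), so from here the quotients repeat a_1, ..., a_8; the period length is 8.
Hence the expansion of sqrt(612) is a_0 = 24 followed by the repeating block 1, 2, 1, 4, 1, 2, 1, 48 (period 8).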